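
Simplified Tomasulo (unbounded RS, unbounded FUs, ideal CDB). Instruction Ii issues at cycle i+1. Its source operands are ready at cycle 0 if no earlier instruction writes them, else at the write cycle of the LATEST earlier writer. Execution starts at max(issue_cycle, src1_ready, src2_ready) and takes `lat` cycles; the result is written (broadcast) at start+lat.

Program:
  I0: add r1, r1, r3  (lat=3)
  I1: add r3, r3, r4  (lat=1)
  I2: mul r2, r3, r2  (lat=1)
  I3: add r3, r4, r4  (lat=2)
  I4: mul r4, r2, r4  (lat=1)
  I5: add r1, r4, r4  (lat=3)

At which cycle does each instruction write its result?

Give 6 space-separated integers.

Answer: 4 3 4 6 6 9

Derivation:
I0 add r1: issue@1 deps=(None,None) exec_start@1 write@4
I1 add r3: issue@2 deps=(None,None) exec_start@2 write@3
I2 mul r2: issue@3 deps=(1,None) exec_start@3 write@4
I3 add r3: issue@4 deps=(None,None) exec_start@4 write@6
I4 mul r4: issue@5 deps=(2,None) exec_start@5 write@6
I5 add r1: issue@6 deps=(4,4) exec_start@6 write@9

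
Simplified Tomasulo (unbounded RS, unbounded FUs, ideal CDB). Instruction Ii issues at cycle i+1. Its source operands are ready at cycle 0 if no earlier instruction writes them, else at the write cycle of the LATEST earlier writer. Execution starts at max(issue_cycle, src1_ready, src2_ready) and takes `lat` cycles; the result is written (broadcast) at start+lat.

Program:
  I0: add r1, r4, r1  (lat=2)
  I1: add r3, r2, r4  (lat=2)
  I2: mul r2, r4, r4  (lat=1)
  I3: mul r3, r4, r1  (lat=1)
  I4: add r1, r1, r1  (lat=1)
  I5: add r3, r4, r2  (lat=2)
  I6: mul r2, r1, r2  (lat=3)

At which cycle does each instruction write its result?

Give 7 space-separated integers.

I0 add r1: issue@1 deps=(None,None) exec_start@1 write@3
I1 add r3: issue@2 deps=(None,None) exec_start@2 write@4
I2 mul r2: issue@3 deps=(None,None) exec_start@3 write@4
I3 mul r3: issue@4 deps=(None,0) exec_start@4 write@5
I4 add r1: issue@5 deps=(0,0) exec_start@5 write@6
I5 add r3: issue@6 deps=(None,2) exec_start@6 write@8
I6 mul r2: issue@7 deps=(4,2) exec_start@7 write@10

Answer: 3 4 4 5 6 8 10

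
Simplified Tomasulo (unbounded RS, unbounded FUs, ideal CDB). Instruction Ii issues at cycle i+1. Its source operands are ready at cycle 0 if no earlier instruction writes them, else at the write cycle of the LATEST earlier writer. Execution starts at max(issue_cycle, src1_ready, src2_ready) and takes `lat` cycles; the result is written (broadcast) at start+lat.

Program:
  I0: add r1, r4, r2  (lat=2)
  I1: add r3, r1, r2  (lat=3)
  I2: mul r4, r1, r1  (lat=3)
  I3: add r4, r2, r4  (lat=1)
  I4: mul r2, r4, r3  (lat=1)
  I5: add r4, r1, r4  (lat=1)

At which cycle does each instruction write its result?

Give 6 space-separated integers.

I0 add r1: issue@1 deps=(None,None) exec_start@1 write@3
I1 add r3: issue@2 deps=(0,None) exec_start@3 write@6
I2 mul r4: issue@3 deps=(0,0) exec_start@3 write@6
I3 add r4: issue@4 deps=(None,2) exec_start@6 write@7
I4 mul r2: issue@5 deps=(3,1) exec_start@7 write@8
I5 add r4: issue@6 deps=(0,3) exec_start@7 write@8

Answer: 3 6 6 7 8 8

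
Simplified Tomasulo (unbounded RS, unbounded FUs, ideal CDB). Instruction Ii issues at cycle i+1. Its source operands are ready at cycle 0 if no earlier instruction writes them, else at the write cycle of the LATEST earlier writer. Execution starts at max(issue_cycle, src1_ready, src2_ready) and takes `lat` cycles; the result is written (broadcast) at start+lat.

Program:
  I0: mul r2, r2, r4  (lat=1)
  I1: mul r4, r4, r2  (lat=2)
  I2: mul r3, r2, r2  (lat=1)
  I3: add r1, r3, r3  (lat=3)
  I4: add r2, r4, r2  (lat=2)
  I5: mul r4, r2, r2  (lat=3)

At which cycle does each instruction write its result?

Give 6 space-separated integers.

I0 mul r2: issue@1 deps=(None,None) exec_start@1 write@2
I1 mul r4: issue@2 deps=(None,0) exec_start@2 write@4
I2 mul r3: issue@3 deps=(0,0) exec_start@3 write@4
I3 add r1: issue@4 deps=(2,2) exec_start@4 write@7
I4 add r2: issue@5 deps=(1,0) exec_start@5 write@7
I5 mul r4: issue@6 deps=(4,4) exec_start@7 write@10

Answer: 2 4 4 7 7 10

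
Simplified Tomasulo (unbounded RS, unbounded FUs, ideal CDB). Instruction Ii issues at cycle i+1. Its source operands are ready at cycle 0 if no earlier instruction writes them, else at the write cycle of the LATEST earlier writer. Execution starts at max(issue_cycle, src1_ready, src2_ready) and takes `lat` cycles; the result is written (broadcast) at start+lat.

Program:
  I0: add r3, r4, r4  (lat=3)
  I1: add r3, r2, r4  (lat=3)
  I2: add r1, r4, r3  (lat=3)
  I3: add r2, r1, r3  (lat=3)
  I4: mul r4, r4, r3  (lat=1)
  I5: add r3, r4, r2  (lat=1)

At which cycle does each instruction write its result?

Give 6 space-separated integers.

Answer: 4 5 8 11 6 12

Derivation:
I0 add r3: issue@1 deps=(None,None) exec_start@1 write@4
I1 add r3: issue@2 deps=(None,None) exec_start@2 write@5
I2 add r1: issue@3 deps=(None,1) exec_start@5 write@8
I3 add r2: issue@4 deps=(2,1) exec_start@8 write@11
I4 mul r4: issue@5 deps=(None,1) exec_start@5 write@6
I5 add r3: issue@6 deps=(4,3) exec_start@11 write@12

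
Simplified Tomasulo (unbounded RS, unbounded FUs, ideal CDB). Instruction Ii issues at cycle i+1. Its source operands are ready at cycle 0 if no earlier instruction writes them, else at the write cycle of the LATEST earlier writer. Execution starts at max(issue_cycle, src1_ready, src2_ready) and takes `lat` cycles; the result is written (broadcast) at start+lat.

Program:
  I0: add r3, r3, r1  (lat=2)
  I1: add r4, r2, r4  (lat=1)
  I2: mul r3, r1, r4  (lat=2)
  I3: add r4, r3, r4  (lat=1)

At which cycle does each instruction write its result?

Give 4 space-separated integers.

I0 add r3: issue@1 deps=(None,None) exec_start@1 write@3
I1 add r4: issue@2 deps=(None,None) exec_start@2 write@3
I2 mul r3: issue@3 deps=(None,1) exec_start@3 write@5
I3 add r4: issue@4 deps=(2,1) exec_start@5 write@6

Answer: 3 3 5 6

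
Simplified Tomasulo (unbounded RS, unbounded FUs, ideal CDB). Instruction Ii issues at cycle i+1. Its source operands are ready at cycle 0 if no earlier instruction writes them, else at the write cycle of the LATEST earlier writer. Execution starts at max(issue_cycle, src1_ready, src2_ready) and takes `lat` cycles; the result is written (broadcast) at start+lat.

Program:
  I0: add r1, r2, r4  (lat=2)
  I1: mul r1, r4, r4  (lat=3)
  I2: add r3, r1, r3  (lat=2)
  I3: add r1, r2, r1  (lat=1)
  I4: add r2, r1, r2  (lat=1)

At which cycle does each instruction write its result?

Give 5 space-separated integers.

Answer: 3 5 7 6 7

Derivation:
I0 add r1: issue@1 deps=(None,None) exec_start@1 write@3
I1 mul r1: issue@2 deps=(None,None) exec_start@2 write@5
I2 add r3: issue@3 deps=(1,None) exec_start@5 write@7
I3 add r1: issue@4 deps=(None,1) exec_start@5 write@6
I4 add r2: issue@5 deps=(3,None) exec_start@6 write@7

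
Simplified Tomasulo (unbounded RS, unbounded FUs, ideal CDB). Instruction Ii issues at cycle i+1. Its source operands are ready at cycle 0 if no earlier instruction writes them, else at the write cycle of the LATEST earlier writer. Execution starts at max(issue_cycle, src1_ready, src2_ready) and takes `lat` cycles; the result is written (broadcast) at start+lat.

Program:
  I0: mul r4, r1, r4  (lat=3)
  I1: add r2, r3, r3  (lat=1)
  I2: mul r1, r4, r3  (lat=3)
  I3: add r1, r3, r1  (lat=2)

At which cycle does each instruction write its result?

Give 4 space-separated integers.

Answer: 4 3 7 9

Derivation:
I0 mul r4: issue@1 deps=(None,None) exec_start@1 write@4
I1 add r2: issue@2 deps=(None,None) exec_start@2 write@3
I2 mul r1: issue@3 deps=(0,None) exec_start@4 write@7
I3 add r1: issue@4 deps=(None,2) exec_start@7 write@9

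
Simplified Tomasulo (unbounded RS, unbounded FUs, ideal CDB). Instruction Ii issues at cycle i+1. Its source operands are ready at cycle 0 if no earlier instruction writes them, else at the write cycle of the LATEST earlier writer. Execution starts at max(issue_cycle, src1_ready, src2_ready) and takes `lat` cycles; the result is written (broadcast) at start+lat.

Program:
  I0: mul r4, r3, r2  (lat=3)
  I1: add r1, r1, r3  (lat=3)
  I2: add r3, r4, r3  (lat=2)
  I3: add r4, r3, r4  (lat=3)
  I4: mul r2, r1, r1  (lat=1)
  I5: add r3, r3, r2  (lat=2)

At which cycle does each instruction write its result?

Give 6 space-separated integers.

Answer: 4 5 6 9 6 8

Derivation:
I0 mul r4: issue@1 deps=(None,None) exec_start@1 write@4
I1 add r1: issue@2 deps=(None,None) exec_start@2 write@5
I2 add r3: issue@3 deps=(0,None) exec_start@4 write@6
I3 add r4: issue@4 deps=(2,0) exec_start@6 write@9
I4 mul r2: issue@5 deps=(1,1) exec_start@5 write@6
I5 add r3: issue@6 deps=(2,4) exec_start@6 write@8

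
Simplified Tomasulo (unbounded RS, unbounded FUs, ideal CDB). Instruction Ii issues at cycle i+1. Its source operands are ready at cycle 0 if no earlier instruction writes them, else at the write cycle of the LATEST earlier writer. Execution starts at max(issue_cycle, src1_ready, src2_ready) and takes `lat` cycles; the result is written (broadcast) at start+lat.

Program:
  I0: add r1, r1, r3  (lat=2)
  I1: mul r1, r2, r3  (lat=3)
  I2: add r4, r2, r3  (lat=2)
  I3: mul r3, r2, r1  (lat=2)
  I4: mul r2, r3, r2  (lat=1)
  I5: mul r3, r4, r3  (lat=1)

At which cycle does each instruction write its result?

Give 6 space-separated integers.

Answer: 3 5 5 7 8 8

Derivation:
I0 add r1: issue@1 deps=(None,None) exec_start@1 write@3
I1 mul r1: issue@2 deps=(None,None) exec_start@2 write@5
I2 add r4: issue@3 deps=(None,None) exec_start@3 write@5
I3 mul r3: issue@4 deps=(None,1) exec_start@5 write@7
I4 mul r2: issue@5 deps=(3,None) exec_start@7 write@8
I5 mul r3: issue@6 deps=(2,3) exec_start@7 write@8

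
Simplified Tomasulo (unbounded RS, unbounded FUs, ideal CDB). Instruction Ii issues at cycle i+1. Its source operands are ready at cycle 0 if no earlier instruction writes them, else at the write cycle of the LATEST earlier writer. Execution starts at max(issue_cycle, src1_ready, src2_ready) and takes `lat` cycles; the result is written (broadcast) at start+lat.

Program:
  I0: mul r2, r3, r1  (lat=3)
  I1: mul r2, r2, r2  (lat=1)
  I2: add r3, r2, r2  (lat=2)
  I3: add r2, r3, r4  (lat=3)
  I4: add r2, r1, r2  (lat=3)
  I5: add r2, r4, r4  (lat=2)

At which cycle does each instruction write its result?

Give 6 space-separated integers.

I0 mul r2: issue@1 deps=(None,None) exec_start@1 write@4
I1 mul r2: issue@2 deps=(0,0) exec_start@4 write@5
I2 add r3: issue@3 deps=(1,1) exec_start@5 write@7
I3 add r2: issue@4 deps=(2,None) exec_start@7 write@10
I4 add r2: issue@5 deps=(None,3) exec_start@10 write@13
I5 add r2: issue@6 deps=(None,None) exec_start@6 write@8

Answer: 4 5 7 10 13 8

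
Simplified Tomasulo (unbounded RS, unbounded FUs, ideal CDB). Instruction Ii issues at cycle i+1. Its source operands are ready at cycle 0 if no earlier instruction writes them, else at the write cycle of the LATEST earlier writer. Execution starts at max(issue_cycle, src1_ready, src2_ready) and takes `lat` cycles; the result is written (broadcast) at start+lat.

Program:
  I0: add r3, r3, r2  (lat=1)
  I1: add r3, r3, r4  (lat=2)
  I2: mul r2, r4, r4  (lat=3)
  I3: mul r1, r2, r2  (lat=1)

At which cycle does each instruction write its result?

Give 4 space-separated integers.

I0 add r3: issue@1 deps=(None,None) exec_start@1 write@2
I1 add r3: issue@2 deps=(0,None) exec_start@2 write@4
I2 mul r2: issue@3 deps=(None,None) exec_start@3 write@6
I3 mul r1: issue@4 deps=(2,2) exec_start@6 write@7

Answer: 2 4 6 7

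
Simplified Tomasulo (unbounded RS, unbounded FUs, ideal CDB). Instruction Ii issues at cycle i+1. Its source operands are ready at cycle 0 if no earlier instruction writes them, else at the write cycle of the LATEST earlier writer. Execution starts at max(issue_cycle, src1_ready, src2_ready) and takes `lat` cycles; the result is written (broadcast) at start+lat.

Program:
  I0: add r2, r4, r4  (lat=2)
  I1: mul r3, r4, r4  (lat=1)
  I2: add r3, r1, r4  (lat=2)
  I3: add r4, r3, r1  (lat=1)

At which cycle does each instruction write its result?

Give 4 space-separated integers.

Answer: 3 3 5 6

Derivation:
I0 add r2: issue@1 deps=(None,None) exec_start@1 write@3
I1 mul r3: issue@2 deps=(None,None) exec_start@2 write@3
I2 add r3: issue@3 deps=(None,None) exec_start@3 write@5
I3 add r4: issue@4 deps=(2,None) exec_start@5 write@6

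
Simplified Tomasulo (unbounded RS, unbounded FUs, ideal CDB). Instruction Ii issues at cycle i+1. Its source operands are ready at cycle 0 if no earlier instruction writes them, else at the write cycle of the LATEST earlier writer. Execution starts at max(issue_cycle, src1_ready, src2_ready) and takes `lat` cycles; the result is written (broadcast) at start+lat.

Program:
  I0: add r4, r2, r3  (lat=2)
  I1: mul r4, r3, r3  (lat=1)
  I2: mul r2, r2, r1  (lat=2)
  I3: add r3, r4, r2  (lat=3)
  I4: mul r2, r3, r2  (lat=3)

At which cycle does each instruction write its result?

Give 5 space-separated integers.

Answer: 3 3 5 8 11

Derivation:
I0 add r4: issue@1 deps=(None,None) exec_start@1 write@3
I1 mul r4: issue@2 deps=(None,None) exec_start@2 write@3
I2 mul r2: issue@3 deps=(None,None) exec_start@3 write@5
I3 add r3: issue@4 deps=(1,2) exec_start@5 write@8
I4 mul r2: issue@5 deps=(3,2) exec_start@8 write@11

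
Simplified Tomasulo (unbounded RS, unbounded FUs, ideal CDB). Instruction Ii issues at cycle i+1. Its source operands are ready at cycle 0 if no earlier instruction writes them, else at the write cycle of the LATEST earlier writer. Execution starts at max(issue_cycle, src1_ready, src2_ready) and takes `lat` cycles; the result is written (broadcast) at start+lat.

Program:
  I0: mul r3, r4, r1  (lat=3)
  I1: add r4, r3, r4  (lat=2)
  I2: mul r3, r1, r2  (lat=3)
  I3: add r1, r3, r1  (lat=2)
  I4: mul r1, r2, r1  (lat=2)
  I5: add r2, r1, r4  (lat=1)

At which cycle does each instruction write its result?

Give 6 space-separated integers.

I0 mul r3: issue@1 deps=(None,None) exec_start@1 write@4
I1 add r4: issue@2 deps=(0,None) exec_start@4 write@6
I2 mul r3: issue@3 deps=(None,None) exec_start@3 write@6
I3 add r1: issue@4 deps=(2,None) exec_start@6 write@8
I4 mul r1: issue@5 deps=(None,3) exec_start@8 write@10
I5 add r2: issue@6 deps=(4,1) exec_start@10 write@11

Answer: 4 6 6 8 10 11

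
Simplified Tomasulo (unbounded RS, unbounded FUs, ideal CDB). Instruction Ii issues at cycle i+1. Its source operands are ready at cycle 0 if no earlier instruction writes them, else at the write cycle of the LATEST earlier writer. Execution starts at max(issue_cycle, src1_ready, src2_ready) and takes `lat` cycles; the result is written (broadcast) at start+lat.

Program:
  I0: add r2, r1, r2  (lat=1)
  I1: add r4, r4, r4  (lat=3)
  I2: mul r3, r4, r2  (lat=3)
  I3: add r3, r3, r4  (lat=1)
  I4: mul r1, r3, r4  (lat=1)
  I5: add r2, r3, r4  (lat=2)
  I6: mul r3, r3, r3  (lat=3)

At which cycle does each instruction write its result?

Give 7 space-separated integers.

I0 add r2: issue@1 deps=(None,None) exec_start@1 write@2
I1 add r4: issue@2 deps=(None,None) exec_start@2 write@5
I2 mul r3: issue@3 deps=(1,0) exec_start@5 write@8
I3 add r3: issue@4 deps=(2,1) exec_start@8 write@9
I4 mul r1: issue@5 deps=(3,1) exec_start@9 write@10
I5 add r2: issue@6 deps=(3,1) exec_start@9 write@11
I6 mul r3: issue@7 deps=(3,3) exec_start@9 write@12

Answer: 2 5 8 9 10 11 12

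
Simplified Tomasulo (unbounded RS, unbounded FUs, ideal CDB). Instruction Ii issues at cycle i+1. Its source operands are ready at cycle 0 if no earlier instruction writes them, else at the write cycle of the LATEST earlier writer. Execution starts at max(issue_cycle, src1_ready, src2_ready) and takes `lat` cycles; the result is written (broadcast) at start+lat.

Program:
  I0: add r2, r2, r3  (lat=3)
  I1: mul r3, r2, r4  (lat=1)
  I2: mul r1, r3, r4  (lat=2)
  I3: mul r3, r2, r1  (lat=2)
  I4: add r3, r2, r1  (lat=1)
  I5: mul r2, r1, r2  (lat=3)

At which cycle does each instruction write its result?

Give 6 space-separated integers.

Answer: 4 5 7 9 8 10

Derivation:
I0 add r2: issue@1 deps=(None,None) exec_start@1 write@4
I1 mul r3: issue@2 deps=(0,None) exec_start@4 write@5
I2 mul r1: issue@3 deps=(1,None) exec_start@5 write@7
I3 mul r3: issue@4 deps=(0,2) exec_start@7 write@9
I4 add r3: issue@5 deps=(0,2) exec_start@7 write@8
I5 mul r2: issue@6 deps=(2,0) exec_start@7 write@10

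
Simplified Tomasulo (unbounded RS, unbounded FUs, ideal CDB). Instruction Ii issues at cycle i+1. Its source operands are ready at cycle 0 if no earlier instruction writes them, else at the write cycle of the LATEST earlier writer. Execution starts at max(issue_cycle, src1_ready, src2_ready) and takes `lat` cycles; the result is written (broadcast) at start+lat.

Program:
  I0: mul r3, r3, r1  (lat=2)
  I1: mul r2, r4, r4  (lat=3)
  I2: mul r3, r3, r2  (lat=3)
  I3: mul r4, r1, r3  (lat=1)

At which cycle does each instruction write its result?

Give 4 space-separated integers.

Answer: 3 5 8 9

Derivation:
I0 mul r3: issue@1 deps=(None,None) exec_start@1 write@3
I1 mul r2: issue@2 deps=(None,None) exec_start@2 write@5
I2 mul r3: issue@3 deps=(0,1) exec_start@5 write@8
I3 mul r4: issue@4 deps=(None,2) exec_start@8 write@9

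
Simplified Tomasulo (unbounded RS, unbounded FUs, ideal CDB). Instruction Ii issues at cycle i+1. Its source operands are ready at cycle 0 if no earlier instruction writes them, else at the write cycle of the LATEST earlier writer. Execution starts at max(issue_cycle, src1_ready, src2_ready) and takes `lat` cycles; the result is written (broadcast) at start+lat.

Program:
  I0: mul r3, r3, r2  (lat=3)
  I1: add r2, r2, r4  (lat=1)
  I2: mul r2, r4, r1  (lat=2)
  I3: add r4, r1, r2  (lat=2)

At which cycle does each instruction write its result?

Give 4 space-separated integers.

I0 mul r3: issue@1 deps=(None,None) exec_start@1 write@4
I1 add r2: issue@2 deps=(None,None) exec_start@2 write@3
I2 mul r2: issue@3 deps=(None,None) exec_start@3 write@5
I3 add r4: issue@4 deps=(None,2) exec_start@5 write@7

Answer: 4 3 5 7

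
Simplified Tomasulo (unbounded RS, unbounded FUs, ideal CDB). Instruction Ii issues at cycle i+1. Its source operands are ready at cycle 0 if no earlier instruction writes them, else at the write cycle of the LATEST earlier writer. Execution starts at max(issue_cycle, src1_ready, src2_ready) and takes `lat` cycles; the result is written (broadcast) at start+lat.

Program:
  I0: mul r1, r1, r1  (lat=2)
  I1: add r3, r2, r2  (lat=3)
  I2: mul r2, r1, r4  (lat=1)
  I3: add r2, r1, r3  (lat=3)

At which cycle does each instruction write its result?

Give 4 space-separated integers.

Answer: 3 5 4 8

Derivation:
I0 mul r1: issue@1 deps=(None,None) exec_start@1 write@3
I1 add r3: issue@2 deps=(None,None) exec_start@2 write@5
I2 mul r2: issue@3 deps=(0,None) exec_start@3 write@4
I3 add r2: issue@4 deps=(0,1) exec_start@5 write@8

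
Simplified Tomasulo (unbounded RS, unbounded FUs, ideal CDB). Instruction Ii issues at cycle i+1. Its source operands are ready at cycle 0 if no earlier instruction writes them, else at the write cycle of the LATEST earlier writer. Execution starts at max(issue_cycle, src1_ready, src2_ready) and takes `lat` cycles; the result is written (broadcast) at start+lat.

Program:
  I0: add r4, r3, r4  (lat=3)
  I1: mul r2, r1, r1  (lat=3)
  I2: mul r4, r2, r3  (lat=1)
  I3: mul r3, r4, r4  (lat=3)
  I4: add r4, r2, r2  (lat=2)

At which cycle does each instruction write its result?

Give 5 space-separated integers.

Answer: 4 5 6 9 7

Derivation:
I0 add r4: issue@1 deps=(None,None) exec_start@1 write@4
I1 mul r2: issue@2 deps=(None,None) exec_start@2 write@5
I2 mul r4: issue@3 deps=(1,None) exec_start@5 write@6
I3 mul r3: issue@4 deps=(2,2) exec_start@6 write@9
I4 add r4: issue@5 deps=(1,1) exec_start@5 write@7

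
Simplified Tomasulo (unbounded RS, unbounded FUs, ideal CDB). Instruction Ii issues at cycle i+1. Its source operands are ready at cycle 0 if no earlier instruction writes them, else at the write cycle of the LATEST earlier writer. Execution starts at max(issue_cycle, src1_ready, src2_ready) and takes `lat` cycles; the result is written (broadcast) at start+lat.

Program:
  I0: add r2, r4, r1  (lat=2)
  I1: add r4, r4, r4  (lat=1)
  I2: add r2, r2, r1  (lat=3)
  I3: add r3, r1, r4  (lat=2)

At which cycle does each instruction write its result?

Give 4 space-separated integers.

I0 add r2: issue@1 deps=(None,None) exec_start@1 write@3
I1 add r4: issue@2 deps=(None,None) exec_start@2 write@3
I2 add r2: issue@3 deps=(0,None) exec_start@3 write@6
I3 add r3: issue@4 deps=(None,1) exec_start@4 write@6

Answer: 3 3 6 6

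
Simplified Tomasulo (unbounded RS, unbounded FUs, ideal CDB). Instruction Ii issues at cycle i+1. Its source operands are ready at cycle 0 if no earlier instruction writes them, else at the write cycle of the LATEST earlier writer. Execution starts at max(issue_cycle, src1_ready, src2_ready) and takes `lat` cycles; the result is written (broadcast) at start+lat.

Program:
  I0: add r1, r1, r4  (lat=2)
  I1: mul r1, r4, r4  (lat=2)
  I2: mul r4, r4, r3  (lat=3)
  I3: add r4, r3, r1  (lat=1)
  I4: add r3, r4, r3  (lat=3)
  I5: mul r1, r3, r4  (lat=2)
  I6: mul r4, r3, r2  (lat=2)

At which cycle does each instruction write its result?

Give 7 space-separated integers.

Answer: 3 4 6 5 8 10 10

Derivation:
I0 add r1: issue@1 deps=(None,None) exec_start@1 write@3
I1 mul r1: issue@2 deps=(None,None) exec_start@2 write@4
I2 mul r4: issue@3 deps=(None,None) exec_start@3 write@6
I3 add r4: issue@4 deps=(None,1) exec_start@4 write@5
I4 add r3: issue@5 deps=(3,None) exec_start@5 write@8
I5 mul r1: issue@6 deps=(4,3) exec_start@8 write@10
I6 mul r4: issue@7 deps=(4,None) exec_start@8 write@10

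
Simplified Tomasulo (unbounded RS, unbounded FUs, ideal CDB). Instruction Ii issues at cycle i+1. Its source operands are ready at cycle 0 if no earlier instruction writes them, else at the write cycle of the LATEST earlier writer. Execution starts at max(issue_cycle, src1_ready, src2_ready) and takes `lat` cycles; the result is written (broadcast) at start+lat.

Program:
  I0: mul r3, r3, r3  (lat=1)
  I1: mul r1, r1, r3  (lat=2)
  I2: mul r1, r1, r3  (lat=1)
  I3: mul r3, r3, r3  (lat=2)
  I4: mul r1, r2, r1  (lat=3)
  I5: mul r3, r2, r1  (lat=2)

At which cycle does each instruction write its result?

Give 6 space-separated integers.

I0 mul r3: issue@1 deps=(None,None) exec_start@1 write@2
I1 mul r1: issue@2 deps=(None,0) exec_start@2 write@4
I2 mul r1: issue@3 deps=(1,0) exec_start@4 write@5
I3 mul r3: issue@4 deps=(0,0) exec_start@4 write@6
I4 mul r1: issue@5 deps=(None,2) exec_start@5 write@8
I5 mul r3: issue@6 deps=(None,4) exec_start@8 write@10

Answer: 2 4 5 6 8 10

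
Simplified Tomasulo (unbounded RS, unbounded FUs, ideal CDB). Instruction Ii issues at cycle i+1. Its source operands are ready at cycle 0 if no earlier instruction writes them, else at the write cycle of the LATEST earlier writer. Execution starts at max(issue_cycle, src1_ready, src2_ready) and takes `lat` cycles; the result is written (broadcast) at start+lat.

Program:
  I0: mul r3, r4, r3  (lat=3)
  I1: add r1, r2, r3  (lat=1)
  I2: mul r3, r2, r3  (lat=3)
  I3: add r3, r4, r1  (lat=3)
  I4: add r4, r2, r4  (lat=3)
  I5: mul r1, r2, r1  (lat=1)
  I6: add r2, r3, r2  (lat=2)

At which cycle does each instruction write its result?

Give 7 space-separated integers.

I0 mul r3: issue@1 deps=(None,None) exec_start@1 write@4
I1 add r1: issue@2 deps=(None,0) exec_start@4 write@5
I2 mul r3: issue@3 deps=(None,0) exec_start@4 write@7
I3 add r3: issue@4 deps=(None,1) exec_start@5 write@8
I4 add r4: issue@5 deps=(None,None) exec_start@5 write@8
I5 mul r1: issue@6 deps=(None,1) exec_start@6 write@7
I6 add r2: issue@7 deps=(3,None) exec_start@8 write@10

Answer: 4 5 7 8 8 7 10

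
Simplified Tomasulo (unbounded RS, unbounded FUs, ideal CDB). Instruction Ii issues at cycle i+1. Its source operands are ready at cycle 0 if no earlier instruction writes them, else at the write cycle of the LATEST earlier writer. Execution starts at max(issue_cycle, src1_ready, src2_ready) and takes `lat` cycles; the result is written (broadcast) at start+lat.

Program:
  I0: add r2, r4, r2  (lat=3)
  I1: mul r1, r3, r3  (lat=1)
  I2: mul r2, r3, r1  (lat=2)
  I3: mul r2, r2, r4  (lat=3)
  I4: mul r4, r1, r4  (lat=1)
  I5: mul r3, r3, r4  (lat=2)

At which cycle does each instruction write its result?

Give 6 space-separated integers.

Answer: 4 3 5 8 6 8

Derivation:
I0 add r2: issue@1 deps=(None,None) exec_start@1 write@4
I1 mul r1: issue@2 deps=(None,None) exec_start@2 write@3
I2 mul r2: issue@3 deps=(None,1) exec_start@3 write@5
I3 mul r2: issue@4 deps=(2,None) exec_start@5 write@8
I4 mul r4: issue@5 deps=(1,None) exec_start@5 write@6
I5 mul r3: issue@6 deps=(None,4) exec_start@6 write@8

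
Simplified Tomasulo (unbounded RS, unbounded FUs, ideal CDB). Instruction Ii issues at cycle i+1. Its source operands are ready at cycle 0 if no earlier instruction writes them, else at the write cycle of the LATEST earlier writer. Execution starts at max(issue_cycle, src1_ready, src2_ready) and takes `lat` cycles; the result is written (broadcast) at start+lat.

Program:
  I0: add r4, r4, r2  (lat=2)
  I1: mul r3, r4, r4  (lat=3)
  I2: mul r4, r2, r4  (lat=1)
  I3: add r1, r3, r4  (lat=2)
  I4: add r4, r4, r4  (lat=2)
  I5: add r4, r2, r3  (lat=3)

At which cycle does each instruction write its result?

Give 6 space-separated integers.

I0 add r4: issue@1 deps=(None,None) exec_start@1 write@3
I1 mul r3: issue@2 deps=(0,0) exec_start@3 write@6
I2 mul r4: issue@3 deps=(None,0) exec_start@3 write@4
I3 add r1: issue@4 deps=(1,2) exec_start@6 write@8
I4 add r4: issue@5 deps=(2,2) exec_start@5 write@7
I5 add r4: issue@6 deps=(None,1) exec_start@6 write@9

Answer: 3 6 4 8 7 9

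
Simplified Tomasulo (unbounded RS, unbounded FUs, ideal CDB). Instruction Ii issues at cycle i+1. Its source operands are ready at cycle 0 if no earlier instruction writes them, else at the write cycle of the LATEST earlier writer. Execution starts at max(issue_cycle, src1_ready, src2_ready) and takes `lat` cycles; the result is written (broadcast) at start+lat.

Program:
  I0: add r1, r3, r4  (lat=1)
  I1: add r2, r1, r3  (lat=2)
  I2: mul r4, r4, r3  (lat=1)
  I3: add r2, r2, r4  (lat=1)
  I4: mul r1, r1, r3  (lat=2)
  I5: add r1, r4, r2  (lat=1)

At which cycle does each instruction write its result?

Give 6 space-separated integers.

Answer: 2 4 4 5 7 7

Derivation:
I0 add r1: issue@1 deps=(None,None) exec_start@1 write@2
I1 add r2: issue@2 deps=(0,None) exec_start@2 write@4
I2 mul r4: issue@3 deps=(None,None) exec_start@3 write@4
I3 add r2: issue@4 deps=(1,2) exec_start@4 write@5
I4 mul r1: issue@5 deps=(0,None) exec_start@5 write@7
I5 add r1: issue@6 deps=(2,3) exec_start@6 write@7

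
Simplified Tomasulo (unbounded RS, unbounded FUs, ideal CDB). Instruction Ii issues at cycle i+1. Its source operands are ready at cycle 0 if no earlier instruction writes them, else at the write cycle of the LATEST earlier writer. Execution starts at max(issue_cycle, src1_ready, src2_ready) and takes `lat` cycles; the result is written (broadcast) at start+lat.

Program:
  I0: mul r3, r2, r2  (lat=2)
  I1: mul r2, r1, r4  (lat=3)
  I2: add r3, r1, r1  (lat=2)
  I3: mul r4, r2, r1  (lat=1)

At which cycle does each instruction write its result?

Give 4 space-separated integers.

Answer: 3 5 5 6

Derivation:
I0 mul r3: issue@1 deps=(None,None) exec_start@1 write@3
I1 mul r2: issue@2 deps=(None,None) exec_start@2 write@5
I2 add r3: issue@3 deps=(None,None) exec_start@3 write@5
I3 mul r4: issue@4 deps=(1,None) exec_start@5 write@6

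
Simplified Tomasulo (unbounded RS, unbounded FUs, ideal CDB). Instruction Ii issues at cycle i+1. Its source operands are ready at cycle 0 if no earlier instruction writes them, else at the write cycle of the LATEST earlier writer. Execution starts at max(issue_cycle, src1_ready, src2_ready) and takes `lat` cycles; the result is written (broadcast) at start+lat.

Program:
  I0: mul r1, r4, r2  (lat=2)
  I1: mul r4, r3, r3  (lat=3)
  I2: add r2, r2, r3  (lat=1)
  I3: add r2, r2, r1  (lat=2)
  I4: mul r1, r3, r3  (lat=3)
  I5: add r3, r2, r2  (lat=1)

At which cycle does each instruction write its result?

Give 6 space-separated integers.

Answer: 3 5 4 6 8 7

Derivation:
I0 mul r1: issue@1 deps=(None,None) exec_start@1 write@3
I1 mul r4: issue@2 deps=(None,None) exec_start@2 write@5
I2 add r2: issue@3 deps=(None,None) exec_start@3 write@4
I3 add r2: issue@4 deps=(2,0) exec_start@4 write@6
I4 mul r1: issue@5 deps=(None,None) exec_start@5 write@8
I5 add r3: issue@6 deps=(3,3) exec_start@6 write@7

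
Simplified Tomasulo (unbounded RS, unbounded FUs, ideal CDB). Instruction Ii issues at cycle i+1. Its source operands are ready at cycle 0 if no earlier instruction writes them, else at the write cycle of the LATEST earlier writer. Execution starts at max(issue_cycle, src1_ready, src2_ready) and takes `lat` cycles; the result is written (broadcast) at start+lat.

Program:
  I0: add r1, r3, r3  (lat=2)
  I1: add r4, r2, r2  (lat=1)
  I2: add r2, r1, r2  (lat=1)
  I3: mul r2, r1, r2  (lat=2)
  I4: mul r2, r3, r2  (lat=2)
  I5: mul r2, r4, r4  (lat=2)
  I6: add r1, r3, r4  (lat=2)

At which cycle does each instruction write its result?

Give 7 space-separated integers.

I0 add r1: issue@1 deps=(None,None) exec_start@1 write@3
I1 add r4: issue@2 deps=(None,None) exec_start@2 write@3
I2 add r2: issue@3 deps=(0,None) exec_start@3 write@4
I3 mul r2: issue@4 deps=(0,2) exec_start@4 write@6
I4 mul r2: issue@5 deps=(None,3) exec_start@6 write@8
I5 mul r2: issue@6 deps=(1,1) exec_start@6 write@8
I6 add r1: issue@7 deps=(None,1) exec_start@7 write@9

Answer: 3 3 4 6 8 8 9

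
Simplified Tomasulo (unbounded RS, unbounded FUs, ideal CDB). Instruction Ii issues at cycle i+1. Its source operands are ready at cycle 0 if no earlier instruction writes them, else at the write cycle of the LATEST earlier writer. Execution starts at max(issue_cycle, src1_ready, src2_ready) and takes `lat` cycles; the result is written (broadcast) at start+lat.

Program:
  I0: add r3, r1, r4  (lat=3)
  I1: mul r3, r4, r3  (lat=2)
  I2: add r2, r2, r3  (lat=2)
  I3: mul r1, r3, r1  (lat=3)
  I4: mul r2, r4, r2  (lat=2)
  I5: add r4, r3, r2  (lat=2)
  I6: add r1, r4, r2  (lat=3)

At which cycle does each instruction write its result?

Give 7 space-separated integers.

I0 add r3: issue@1 deps=(None,None) exec_start@1 write@4
I1 mul r3: issue@2 deps=(None,0) exec_start@4 write@6
I2 add r2: issue@3 deps=(None,1) exec_start@6 write@8
I3 mul r1: issue@4 deps=(1,None) exec_start@6 write@9
I4 mul r2: issue@5 deps=(None,2) exec_start@8 write@10
I5 add r4: issue@6 deps=(1,4) exec_start@10 write@12
I6 add r1: issue@7 deps=(5,4) exec_start@12 write@15

Answer: 4 6 8 9 10 12 15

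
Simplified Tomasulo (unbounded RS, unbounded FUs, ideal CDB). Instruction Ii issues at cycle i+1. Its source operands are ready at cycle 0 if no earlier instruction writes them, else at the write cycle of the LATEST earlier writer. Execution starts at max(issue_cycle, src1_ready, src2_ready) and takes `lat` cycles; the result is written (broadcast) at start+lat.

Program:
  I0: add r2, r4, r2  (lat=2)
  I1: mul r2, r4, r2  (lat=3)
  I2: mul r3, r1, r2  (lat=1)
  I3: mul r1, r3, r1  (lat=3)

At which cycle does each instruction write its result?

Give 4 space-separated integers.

I0 add r2: issue@1 deps=(None,None) exec_start@1 write@3
I1 mul r2: issue@2 deps=(None,0) exec_start@3 write@6
I2 mul r3: issue@3 deps=(None,1) exec_start@6 write@7
I3 mul r1: issue@4 deps=(2,None) exec_start@7 write@10

Answer: 3 6 7 10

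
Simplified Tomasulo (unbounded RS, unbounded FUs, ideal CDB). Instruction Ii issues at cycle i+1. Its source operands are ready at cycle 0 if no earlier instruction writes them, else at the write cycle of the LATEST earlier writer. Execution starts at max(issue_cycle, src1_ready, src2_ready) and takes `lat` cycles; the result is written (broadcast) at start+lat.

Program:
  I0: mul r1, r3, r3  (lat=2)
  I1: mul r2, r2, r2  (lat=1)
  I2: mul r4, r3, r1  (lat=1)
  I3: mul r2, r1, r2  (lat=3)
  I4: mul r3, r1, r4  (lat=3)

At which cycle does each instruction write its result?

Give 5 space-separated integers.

Answer: 3 3 4 7 8

Derivation:
I0 mul r1: issue@1 deps=(None,None) exec_start@1 write@3
I1 mul r2: issue@2 deps=(None,None) exec_start@2 write@3
I2 mul r4: issue@3 deps=(None,0) exec_start@3 write@4
I3 mul r2: issue@4 deps=(0,1) exec_start@4 write@7
I4 mul r3: issue@5 deps=(0,2) exec_start@5 write@8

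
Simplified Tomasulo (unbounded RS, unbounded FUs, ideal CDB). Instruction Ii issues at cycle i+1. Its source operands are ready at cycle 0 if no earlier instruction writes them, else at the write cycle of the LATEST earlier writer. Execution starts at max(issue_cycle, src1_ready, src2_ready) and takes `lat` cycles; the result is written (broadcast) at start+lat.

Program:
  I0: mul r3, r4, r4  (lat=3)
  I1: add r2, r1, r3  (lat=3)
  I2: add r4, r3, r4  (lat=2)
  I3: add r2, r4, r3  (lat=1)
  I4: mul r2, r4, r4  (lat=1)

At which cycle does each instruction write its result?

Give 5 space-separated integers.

Answer: 4 7 6 7 7

Derivation:
I0 mul r3: issue@1 deps=(None,None) exec_start@1 write@4
I1 add r2: issue@2 deps=(None,0) exec_start@4 write@7
I2 add r4: issue@3 deps=(0,None) exec_start@4 write@6
I3 add r2: issue@4 deps=(2,0) exec_start@6 write@7
I4 mul r2: issue@5 deps=(2,2) exec_start@6 write@7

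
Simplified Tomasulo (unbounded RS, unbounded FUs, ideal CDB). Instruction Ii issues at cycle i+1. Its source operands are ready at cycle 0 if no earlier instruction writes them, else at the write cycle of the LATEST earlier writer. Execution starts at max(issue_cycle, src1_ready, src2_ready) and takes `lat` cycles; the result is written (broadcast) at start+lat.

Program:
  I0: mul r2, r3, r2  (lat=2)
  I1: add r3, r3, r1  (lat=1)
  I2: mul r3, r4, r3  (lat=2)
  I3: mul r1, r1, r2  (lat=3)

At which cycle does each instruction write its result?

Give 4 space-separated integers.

Answer: 3 3 5 7

Derivation:
I0 mul r2: issue@1 deps=(None,None) exec_start@1 write@3
I1 add r3: issue@2 deps=(None,None) exec_start@2 write@3
I2 mul r3: issue@3 deps=(None,1) exec_start@3 write@5
I3 mul r1: issue@4 deps=(None,0) exec_start@4 write@7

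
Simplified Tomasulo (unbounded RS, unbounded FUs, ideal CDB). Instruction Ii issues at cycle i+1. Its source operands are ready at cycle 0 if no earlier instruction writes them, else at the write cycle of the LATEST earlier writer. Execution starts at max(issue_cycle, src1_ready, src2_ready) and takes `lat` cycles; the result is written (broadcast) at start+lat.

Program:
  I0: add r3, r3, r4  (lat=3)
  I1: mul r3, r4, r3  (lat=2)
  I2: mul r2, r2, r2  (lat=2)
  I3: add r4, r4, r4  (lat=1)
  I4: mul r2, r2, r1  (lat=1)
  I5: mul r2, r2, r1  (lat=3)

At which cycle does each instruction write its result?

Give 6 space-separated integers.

I0 add r3: issue@1 deps=(None,None) exec_start@1 write@4
I1 mul r3: issue@2 deps=(None,0) exec_start@4 write@6
I2 mul r2: issue@3 deps=(None,None) exec_start@3 write@5
I3 add r4: issue@4 deps=(None,None) exec_start@4 write@5
I4 mul r2: issue@5 deps=(2,None) exec_start@5 write@6
I5 mul r2: issue@6 deps=(4,None) exec_start@6 write@9

Answer: 4 6 5 5 6 9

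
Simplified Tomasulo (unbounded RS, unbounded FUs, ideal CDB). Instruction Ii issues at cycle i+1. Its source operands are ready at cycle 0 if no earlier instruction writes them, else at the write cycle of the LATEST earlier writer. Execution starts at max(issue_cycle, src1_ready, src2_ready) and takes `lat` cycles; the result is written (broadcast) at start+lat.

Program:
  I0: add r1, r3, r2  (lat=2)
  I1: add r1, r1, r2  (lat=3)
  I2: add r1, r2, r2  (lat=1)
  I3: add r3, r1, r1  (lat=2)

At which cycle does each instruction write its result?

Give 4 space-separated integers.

I0 add r1: issue@1 deps=(None,None) exec_start@1 write@3
I1 add r1: issue@2 deps=(0,None) exec_start@3 write@6
I2 add r1: issue@3 deps=(None,None) exec_start@3 write@4
I3 add r3: issue@4 deps=(2,2) exec_start@4 write@6

Answer: 3 6 4 6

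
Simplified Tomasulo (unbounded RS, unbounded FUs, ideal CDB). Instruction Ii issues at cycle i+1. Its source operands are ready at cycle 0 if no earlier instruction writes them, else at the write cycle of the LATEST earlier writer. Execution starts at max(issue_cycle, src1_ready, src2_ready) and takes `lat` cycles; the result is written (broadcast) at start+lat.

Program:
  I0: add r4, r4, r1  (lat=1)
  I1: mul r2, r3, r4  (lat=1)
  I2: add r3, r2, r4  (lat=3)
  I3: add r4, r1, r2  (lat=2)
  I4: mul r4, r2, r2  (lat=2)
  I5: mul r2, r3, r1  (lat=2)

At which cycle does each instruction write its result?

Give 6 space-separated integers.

Answer: 2 3 6 6 7 8

Derivation:
I0 add r4: issue@1 deps=(None,None) exec_start@1 write@2
I1 mul r2: issue@2 deps=(None,0) exec_start@2 write@3
I2 add r3: issue@3 deps=(1,0) exec_start@3 write@6
I3 add r4: issue@4 deps=(None,1) exec_start@4 write@6
I4 mul r4: issue@5 deps=(1,1) exec_start@5 write@7
I5 mul r2: issue@6 deps=(2,None) exec_start@6 write@8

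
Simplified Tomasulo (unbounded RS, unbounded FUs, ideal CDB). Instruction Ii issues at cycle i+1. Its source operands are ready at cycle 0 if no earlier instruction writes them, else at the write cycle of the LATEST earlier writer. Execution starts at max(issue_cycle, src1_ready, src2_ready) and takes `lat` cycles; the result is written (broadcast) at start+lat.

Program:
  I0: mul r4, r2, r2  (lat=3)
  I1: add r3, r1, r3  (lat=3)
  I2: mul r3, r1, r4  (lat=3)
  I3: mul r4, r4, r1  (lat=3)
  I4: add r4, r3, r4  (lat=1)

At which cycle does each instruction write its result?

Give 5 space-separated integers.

I0 mul r4: issue@1 deps=(None,None) exec_start@1 write@4
I1 add r3: issue@2 deps=(None,None) exec_start@2 write@5
I2 mul r3: issue@3 deps=(None,0) exec_start@4 write@7
I3 mul r4: issue@4 deps=(0,None) exec_start@4 write@7
I4 add r4: issue@5 deps=(2,3) exec_start@7 write@8

Answer: 4 5 7 7 8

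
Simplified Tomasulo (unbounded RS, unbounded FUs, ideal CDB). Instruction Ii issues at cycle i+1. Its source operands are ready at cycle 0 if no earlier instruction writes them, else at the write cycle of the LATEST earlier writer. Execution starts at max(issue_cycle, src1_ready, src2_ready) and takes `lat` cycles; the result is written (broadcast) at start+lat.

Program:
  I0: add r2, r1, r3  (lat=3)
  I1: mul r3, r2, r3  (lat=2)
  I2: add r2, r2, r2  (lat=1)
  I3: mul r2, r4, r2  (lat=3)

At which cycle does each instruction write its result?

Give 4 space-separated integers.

I0 add r2: issue@1 deps=(None,None) exec_start@1 write@4
I1 mul r3: issue@2 deps=(0,None) exec_start@4 write@6
I2 add r2: issue@3 deps=(0,0) exec_start@4 write@5
I3 mul r2: issue@4 deps=(None,2) exec_start@5 write@8

Answer: 4 6 5 8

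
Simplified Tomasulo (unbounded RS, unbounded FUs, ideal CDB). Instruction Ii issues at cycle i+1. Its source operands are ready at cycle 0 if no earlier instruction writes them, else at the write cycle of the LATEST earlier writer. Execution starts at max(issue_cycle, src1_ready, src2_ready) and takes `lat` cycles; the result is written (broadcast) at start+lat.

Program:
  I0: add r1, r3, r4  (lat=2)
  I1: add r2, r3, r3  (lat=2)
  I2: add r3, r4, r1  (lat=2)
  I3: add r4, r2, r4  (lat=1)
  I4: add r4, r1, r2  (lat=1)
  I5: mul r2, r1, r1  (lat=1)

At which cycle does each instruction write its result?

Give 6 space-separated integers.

Answer: 3 4 5 5 6 7

Derivation:
I0 add r1: issue@1 deps=(None,None) exec_start@1 write@3
I1 add r2: issue@2 deps=(None,None) exec_start@2 write@4
I2 add r3: issue@3 deps=(None,0) exec_start@3 write@5
I3 add r4: issue@4 deps=(1,None) exec_start@4 write@5
I4 add r4: issue@5 deps=(0,1) exec_start@5 write@6
I5 mul r2: issue@6 deps=(0,0) exec_start@6 write@7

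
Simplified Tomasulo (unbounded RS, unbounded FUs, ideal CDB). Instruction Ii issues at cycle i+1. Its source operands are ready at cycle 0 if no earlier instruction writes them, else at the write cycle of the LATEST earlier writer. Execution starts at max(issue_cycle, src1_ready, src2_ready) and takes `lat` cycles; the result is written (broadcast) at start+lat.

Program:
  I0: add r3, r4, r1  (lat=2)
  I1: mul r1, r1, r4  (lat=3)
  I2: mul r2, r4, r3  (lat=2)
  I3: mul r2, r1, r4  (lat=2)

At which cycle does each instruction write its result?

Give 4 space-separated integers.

Answer: 3 5 5 7

Derivation:
I0 add r3: issue@1 deps=(None,None) exec_start@1 write@3
I1 mul r1: issue@2 deps=(None,None) exec_start@2 write@5
I2 mul r2: issue@3 deps=(None,0) exec_start@3 write@5
I3 mul r2: issue@4 deps=(1,None) exec_start@5 write@7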